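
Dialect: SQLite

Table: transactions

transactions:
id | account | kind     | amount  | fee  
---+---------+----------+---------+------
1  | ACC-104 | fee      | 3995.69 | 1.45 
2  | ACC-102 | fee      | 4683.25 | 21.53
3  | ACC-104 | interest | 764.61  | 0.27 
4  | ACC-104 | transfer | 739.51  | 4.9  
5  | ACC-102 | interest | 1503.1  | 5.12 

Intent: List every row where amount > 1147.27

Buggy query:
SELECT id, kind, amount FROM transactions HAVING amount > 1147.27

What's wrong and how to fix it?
Bug: This is a non-aggregate query (no GROUP BY, no aggregates), so in SQLite the HAVING clause is invalid here; a row-level condition belongs in WHERE

Fix: Replace HAVING with WHERE since the condition applies to individual rows

Corrected query:
SELECT id, kind, amount FROM transactions WHERE amount > 1147.27

Result:
id | kind     | amount 
---+----------+--------
1  | fee      | 3995.69
2  | fee      | 4683.25
5  | interest | 1503.1 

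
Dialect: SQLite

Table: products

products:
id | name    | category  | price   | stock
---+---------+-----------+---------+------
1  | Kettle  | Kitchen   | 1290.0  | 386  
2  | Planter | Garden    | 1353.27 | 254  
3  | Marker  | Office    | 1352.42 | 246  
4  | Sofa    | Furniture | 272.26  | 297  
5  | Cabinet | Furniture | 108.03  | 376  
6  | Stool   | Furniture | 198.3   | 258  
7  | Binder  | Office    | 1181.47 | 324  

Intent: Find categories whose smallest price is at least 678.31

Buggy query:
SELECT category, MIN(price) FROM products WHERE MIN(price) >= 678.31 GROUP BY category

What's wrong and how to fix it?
Bug: MIN() in WHERE is a misuse of aggregate

Fix: Replace WHERE with HAVING after the GROUP BY

Corrected query:
SELECT category, MIN(price) FROM products GROUP BY category HAVING MIN(price) >= 678.31

Result:
category | MIN(price)
---------+-----------
Garden   | 1353.27   
Kitchen  | 1290      
Office   | 1181.47   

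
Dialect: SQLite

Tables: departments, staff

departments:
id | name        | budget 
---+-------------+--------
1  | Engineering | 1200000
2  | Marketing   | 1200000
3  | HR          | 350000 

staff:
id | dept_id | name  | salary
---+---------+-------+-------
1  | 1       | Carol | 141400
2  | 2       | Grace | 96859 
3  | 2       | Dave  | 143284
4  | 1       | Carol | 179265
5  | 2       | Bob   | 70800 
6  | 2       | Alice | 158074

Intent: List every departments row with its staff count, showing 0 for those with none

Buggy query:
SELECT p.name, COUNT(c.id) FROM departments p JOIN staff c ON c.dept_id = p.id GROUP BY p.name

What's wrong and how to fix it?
Bug: An inner join excludes parents with zero children

Fix: Use LEFT JOIN so parents without children still appear (COUNT(c.id) gives 0)

Corrected query:
SELECT p.name, COUNT(c.id) FROM departments p LEFT JOIN staff c ON c.dept_id = p.id GROUP BY p.name

Result:
name        | COUNT(c.id)
------------+------------
Engineering | 2          
HR          | 0          
Marketing   | 4          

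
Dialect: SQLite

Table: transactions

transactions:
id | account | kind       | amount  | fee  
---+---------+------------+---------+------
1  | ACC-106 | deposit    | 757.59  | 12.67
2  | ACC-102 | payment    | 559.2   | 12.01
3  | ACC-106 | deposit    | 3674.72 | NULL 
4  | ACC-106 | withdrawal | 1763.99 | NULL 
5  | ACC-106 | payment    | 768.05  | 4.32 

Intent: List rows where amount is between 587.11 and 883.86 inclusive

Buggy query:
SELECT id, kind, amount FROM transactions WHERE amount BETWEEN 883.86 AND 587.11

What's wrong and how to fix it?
Bug: The bounds are reversed; BETWEEN a AND b requires a <= b to match anything

Fix: Write BETWEEN 587.11 AND 883.86

Corrected query:
SELECT id, kind, amount FROM transactions WHERE amount BETWEEN 587.11 AND 883.86

Result:
id | kind    | amount
---+---------+-------
1  | deposit | 757.59
5  | payment | 768.05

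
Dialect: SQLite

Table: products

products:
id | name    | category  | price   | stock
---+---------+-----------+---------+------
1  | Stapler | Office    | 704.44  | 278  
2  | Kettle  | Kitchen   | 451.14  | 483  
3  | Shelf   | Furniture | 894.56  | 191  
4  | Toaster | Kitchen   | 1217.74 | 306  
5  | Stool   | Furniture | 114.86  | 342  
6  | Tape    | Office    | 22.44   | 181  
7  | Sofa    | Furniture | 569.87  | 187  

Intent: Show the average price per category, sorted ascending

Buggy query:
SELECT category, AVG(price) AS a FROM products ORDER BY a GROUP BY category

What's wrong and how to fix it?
Bug: GROUP BY must precede ORDER BY

Fix: Reorder: SELECT … FROM … GROUP BY … ORDER BY …

Corrected query:
SELECT category, AVG(price) AS a FROM products GROUP BY category ORDER BY a

Result:
category  | a     
----------+-------
Office    | 363.44
Furniture | 526.43
Kitchen   | 834.44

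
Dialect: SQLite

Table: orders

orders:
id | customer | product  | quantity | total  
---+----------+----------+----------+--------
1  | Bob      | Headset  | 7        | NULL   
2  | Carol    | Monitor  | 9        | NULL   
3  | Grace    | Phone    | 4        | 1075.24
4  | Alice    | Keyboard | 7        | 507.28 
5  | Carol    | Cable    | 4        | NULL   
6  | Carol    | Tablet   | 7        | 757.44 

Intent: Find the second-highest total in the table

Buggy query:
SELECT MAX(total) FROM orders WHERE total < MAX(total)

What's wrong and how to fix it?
Bug: The inner MAX is an aggregate inside WHERE, which is not allowed

Fix: Compute the overall MAX in a subquery, then take MAX of rows below it

Corrected query:
SELECT MAX(total) FROM orders WHERE total < (SELECT MAX(total) FROM orders)

Result:
MAX(total)
----------
757.44    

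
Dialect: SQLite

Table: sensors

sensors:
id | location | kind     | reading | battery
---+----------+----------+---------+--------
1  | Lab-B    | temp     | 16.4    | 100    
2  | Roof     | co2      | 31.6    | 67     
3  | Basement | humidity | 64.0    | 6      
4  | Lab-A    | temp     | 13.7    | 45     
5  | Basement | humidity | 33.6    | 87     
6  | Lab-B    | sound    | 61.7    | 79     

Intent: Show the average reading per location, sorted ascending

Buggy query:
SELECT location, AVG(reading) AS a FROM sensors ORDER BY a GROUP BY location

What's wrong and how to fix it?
Bug: GROUP BY must precede ORDER BY

Fix: Move ORDER BY to the end, after GROUP BY

Corrected query:
SELECT location, AVG(reading) AS a FROM sensors GROUP BY location ORDER BY a

Result:
location | a    
---------+------
Lab-A    | 13.7 
Roof     | 31.6 
Lab-B    | 39.05
Basement | 48.8 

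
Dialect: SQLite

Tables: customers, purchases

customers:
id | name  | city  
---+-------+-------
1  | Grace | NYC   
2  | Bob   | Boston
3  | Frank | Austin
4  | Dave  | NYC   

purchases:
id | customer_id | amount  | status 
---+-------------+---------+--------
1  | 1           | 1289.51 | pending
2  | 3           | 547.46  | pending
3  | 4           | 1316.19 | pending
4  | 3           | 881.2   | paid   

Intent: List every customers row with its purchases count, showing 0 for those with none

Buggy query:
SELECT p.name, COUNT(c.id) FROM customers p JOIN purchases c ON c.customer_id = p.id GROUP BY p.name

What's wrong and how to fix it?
Bug: INNER JOIN drops customers rows that have no matching purchases rows

Fix: Use LEFT JOIN so parents without children still appear (COUNT(c.id) gives 0)

Corrected query:
SELECT p.name, COUNT(c.id) FROM customers p LEFT JOIN purchases c ON c.customer_id = p.id GROUP BY p.name

Result:
name  | COUNT(c.id)
------+------------
Bob   | 0          
Dave  | 1          
Frank | 2          
Grace | 1          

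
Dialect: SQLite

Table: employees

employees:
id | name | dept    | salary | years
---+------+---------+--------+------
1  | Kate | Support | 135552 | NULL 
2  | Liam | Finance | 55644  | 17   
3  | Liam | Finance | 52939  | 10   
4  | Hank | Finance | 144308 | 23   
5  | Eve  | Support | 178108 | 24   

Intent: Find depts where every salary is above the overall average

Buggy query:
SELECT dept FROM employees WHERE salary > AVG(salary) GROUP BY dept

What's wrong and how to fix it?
Bug: AVG() is an aggregate; it can't sit directly in WHERE

Fix: Use a subquery for AVG and a HAVING MIN(...) filter so the condition holds for every row in the group

Corrected query:
SELECT dept FROM employees GROUP BY dept HAVING MIN(salary) > (SELECT AVG(salary) FROM employees)

Result:
dept   
-------
Support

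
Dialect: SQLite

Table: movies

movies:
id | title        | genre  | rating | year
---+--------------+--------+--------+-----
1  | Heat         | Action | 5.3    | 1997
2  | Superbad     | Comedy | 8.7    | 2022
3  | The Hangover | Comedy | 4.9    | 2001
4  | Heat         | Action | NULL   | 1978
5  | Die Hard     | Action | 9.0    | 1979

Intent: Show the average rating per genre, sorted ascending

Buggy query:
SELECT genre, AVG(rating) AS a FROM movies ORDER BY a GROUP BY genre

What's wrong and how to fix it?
Bug: GROUP BY must precede ORDER BY

Fix: Reorder: SELECT … FROM … GROUP BY … ORDER BY …

Corrected query:
SELECT genre, AVG(rating) AS a FROM movies GROUP BY genre ORDER BY a

Result:
genre  | a   
-------+-----
Comedy | 6.8 
Action | 7.15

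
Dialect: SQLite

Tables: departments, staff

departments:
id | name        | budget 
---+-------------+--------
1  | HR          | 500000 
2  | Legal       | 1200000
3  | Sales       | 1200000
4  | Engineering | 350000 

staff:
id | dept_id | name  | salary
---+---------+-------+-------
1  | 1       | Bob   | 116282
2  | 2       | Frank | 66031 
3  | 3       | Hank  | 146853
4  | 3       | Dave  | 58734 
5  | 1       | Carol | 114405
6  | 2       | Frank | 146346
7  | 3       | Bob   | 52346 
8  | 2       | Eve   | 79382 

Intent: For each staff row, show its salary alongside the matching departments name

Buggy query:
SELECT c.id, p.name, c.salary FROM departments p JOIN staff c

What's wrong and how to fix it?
Bug: JOIN with no ON clause produces a cartesian product; every staff row pairs with every departments row

Fix: Specify the join condition linking the foreign key to the parent id

Corrected query:
SELECT c.id, p.name, c.salary FROM departments p JOIN staff c ON c.dept_id = p.id

Result:
id | name  | salary
---+-------+-------
1  | HR    | 116282
2  | Legal | 66031 
3  | Sales | 146853
4  | Sales | 58734 
5  | HR    | 114405
6  | Legal | 146346
7  | Sales | 52346 
8  | Legal | 79382 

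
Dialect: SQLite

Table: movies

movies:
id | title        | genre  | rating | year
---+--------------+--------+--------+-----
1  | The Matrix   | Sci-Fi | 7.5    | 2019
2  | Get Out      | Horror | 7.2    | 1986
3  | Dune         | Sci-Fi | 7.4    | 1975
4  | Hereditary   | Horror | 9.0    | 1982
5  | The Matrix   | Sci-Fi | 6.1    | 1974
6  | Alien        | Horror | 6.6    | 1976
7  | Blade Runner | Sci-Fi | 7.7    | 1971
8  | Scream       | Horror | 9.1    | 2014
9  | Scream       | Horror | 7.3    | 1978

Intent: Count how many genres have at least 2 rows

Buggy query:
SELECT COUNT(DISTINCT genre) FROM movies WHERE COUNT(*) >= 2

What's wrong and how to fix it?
Bug: WHERE filters individual rows, not groups, so a group-level COUNT is invalid there

Fix: Use a subquery that GROUPs and filters with HAVING, then count its rows

Corrected query:
SELECT COUNT(*) FROM (SELECT genre FROM movies GROUP BY genre HAVING COUNT(*) >= 2)

Result:
COUNT(*)
--------
2       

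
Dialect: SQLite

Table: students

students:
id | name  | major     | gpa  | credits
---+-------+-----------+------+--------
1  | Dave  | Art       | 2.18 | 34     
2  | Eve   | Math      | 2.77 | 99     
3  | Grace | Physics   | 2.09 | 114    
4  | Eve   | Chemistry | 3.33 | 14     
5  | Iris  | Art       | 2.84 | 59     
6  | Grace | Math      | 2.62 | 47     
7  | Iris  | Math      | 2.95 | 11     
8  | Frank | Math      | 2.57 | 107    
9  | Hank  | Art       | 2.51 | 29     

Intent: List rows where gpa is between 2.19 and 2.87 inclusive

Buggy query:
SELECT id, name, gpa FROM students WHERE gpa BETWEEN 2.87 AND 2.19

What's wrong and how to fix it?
Bug: BETWEEN expects the lower bound first; with 2.87 AND 2.19 the range is empty

Fix: Write BETWEEN 2.19 AND 2.87

Corrected query:
SELECT id, name, gpa FROM students WHERE gpa BETWEEN 2.19 AND 2.87

Result:
id | name  | gpa 
---+-------+-----
2  | Eve   | 2.77
5  | Iris  | 2.84
6  | Grace | 2.62
8  | Frank | 2.57
9  | Hank  | 2.51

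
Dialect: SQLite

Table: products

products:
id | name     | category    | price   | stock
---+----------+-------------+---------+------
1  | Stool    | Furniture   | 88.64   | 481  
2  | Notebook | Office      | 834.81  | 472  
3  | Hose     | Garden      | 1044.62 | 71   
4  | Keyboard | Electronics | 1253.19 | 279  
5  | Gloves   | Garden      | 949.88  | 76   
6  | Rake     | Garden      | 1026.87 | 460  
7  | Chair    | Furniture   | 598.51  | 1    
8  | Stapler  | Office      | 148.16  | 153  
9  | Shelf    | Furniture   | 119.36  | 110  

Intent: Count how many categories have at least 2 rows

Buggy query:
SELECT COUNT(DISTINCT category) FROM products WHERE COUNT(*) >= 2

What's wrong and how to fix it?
Bug: WHERE filters individual rows, not groups, so a group-level COUNT is invalid there

Fix: Group first with HAVING COUNT(*) >= 2, then COUNT the resulting groups

Corrected query:
SELECT COUNT(*) FROM (SELECT category FROM products GROUP BY category HAVING COUNT(*) >= 2)

Result:
COUNT(*)
--------
3       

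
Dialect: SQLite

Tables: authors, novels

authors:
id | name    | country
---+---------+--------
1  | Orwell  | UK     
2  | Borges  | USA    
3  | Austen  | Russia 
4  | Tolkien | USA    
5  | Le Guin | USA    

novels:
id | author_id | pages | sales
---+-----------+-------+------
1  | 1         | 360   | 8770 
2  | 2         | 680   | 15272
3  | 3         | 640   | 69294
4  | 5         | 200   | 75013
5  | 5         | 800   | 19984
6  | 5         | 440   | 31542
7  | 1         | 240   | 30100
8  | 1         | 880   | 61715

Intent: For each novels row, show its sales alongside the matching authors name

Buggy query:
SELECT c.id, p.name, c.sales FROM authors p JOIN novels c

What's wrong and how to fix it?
Bug: Missing join condition: each novels row is matched to all authors rows instead of just its own

Fix: Add ON c.author_id = p.id to the JOIN

Corrected query:
SELECT c.id, p.name, c.sales FROM authors p JOIN novels c ON c.author_id = p.id

Result:
id | name    | sales
---+---------+------
1  | Orwell  | 8770 
2  | Borges  | 15272
3  | Austen  | 69294
4  | Le Guin | 75013
5  | Le Guin | 19984
6  | Le Guin | 31542
7  | Orwell  | 30100
8  | Orwell  | 61715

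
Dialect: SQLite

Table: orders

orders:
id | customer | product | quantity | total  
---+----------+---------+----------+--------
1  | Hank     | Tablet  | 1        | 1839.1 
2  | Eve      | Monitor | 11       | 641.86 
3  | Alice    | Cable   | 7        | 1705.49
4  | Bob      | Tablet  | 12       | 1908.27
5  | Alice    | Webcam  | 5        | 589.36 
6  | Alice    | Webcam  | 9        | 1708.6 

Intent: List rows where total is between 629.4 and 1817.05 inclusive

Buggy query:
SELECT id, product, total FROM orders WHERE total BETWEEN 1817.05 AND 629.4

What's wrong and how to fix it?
Bug: The bounds are reversed; BETWEEN a AND b requires a <= b to match anything

Fix: Swap the bounds so the smaller value comes first

Corrected query:
SELECT id, product, total FROM orders WHERE total BETWEEN 629.4 AND 1817.05

Result:
id | product | total  
---+---------+--------
2  | Monitor | 641.86 
3  | Cable   | 1705.49
6  | Webcam  | 1708.6 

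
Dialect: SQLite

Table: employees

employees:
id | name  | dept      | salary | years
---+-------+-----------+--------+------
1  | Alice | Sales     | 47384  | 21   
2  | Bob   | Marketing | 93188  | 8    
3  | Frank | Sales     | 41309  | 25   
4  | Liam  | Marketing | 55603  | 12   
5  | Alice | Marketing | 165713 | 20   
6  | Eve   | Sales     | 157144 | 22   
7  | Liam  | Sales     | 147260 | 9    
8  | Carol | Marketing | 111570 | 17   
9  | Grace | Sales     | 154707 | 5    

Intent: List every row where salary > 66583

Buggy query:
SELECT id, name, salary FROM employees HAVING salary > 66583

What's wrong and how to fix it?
Bug: This is a non-aggregate query (no GROUP BY, no aggregates), so in SQLite the HAVING clause is invalid here; a row-level condition belongs in WHERE

Fix: Replace HAVING with WHERE since the condition applies to individual rows

Corrected query:
SELECT id, name, salary FROM employees WHERE salary > 66583

Result:
id | name  | salary
---+-------+-------
2  | Bob   | 93188 
5  | Alice | 165713
6  | Eve   | 157144
7  | Liam  | 147260
8  | Carol | 111570
9  | Grace | 154707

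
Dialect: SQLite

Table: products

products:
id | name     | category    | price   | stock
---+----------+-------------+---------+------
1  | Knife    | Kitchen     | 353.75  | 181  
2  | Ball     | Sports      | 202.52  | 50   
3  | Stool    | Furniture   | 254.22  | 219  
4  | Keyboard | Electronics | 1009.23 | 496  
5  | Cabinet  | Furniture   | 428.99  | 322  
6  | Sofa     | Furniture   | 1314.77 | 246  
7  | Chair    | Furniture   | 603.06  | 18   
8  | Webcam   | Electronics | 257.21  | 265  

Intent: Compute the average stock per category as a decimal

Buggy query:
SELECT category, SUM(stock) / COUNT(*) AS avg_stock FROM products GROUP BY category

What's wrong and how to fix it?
Bug: Both operands are integers, so '/' performs integer division and truncates

Fix: Cast one side to REAL so the division keeps the fractional part

Corrected query:
SELECT category, SUM(stock) * 1.0 / COUNT(*) AS avg_stock FROM products GROUP BY category

Result:
category    | avg_stock
------------+----------
Electronics | 380.5    
Furniture   | 201.25   
Kitchen     | 181      
Sports      | 50       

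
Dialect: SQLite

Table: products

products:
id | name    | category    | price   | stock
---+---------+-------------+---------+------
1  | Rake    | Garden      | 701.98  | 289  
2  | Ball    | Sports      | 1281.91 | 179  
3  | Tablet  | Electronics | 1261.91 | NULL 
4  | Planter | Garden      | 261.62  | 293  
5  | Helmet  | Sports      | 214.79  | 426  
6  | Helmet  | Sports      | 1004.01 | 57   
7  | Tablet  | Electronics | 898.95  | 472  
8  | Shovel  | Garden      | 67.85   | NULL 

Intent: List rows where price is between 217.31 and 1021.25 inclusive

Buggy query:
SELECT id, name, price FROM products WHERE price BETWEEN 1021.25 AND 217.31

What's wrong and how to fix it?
Bug: The bounds are reversed; BETWEEN a AND b requires a <= b to match anything

Fix: Write BETWEEN 217.31 AND 1021.25

Corrected query:
SELECT id, name, price FROM products WHERE price BETWEEN 217.31 AND 1021.25

Result:
id | name    | price  
---+---------+--------
1  | Rake    | 701.98 
4  | Planter | 261.62 
6  | Helmet  | 1004.01
7  | Tablet  | 898.95 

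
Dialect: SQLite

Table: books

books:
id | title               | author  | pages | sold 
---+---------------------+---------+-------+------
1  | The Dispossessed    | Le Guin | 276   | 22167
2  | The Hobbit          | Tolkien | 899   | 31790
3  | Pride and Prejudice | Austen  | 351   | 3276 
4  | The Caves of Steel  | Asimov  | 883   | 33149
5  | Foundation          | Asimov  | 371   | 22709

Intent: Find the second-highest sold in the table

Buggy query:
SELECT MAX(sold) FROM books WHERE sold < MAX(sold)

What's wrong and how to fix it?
Bug: MAX(sold) on the right of the comparison is an aggregate-in-WHERE error

Fix: Compute the overall MAX in a subquery, then take MAX of rows below it

Corrected query:
SELECT MAX(sold) FROM books WHERE sold < (SELECT MAX(sold) FROM books)

Result:
MAX(sold)
---------
31790    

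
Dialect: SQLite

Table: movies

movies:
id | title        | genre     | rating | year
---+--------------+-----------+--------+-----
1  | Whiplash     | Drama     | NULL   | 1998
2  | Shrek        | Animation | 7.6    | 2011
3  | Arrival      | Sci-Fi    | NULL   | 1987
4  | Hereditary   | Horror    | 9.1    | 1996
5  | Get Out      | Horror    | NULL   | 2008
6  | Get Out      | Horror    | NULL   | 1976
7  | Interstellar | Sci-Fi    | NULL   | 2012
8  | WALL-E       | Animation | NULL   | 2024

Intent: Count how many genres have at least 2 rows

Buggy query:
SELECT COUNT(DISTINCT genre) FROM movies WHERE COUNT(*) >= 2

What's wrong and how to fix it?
Bug: WHERE filters individual rows, not groups, so a group-level COUNT is invalid there

Fix: Use a subquery that GROUPs and filters with HAVING, then count its rows

Corrected query:
SELECT COUNT(*) FROM (SELECT genre FROM movies GROUP BY genre HAVING COUNT(*) >= 2)

Result:
COUNT(*)
--------
3       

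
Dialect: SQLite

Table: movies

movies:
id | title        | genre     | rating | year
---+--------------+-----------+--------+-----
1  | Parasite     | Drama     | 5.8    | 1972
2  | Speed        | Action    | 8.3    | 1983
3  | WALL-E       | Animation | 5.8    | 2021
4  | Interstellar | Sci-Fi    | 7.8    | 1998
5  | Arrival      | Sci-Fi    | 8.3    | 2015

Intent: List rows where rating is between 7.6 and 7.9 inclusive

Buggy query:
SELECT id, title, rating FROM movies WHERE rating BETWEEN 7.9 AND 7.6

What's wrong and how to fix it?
Bug: BETWEEN expects the lower bound first; with 7.9 AND 7.6 the range is empty

Fix: Swap the bounds so the smaller value comes first

Corrected query:
SELECT id, title, rating FROM movies WHERE rating BETWEEN 7.6 AND 7.9

Result:
id | title        | rating
---+--------------+-------
4  | Interstellar | 7.8   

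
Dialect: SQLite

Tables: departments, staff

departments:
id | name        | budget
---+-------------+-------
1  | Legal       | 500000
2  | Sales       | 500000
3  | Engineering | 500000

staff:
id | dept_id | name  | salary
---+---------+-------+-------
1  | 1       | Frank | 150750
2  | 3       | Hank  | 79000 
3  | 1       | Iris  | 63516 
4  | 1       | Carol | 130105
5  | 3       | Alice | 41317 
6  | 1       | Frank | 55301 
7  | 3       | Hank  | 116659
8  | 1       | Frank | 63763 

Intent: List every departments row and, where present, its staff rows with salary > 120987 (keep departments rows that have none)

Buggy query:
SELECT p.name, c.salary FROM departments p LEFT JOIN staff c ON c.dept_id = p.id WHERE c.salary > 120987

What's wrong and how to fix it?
Bug: Filtering c.salary in WHERE discards the NULL rows produced by LEFT JOIN, turning it into an inner join

Fix: Move the right-table condition into the ON clause so unmatched parents are kept

Corrected query:
SELECT p.name, c.salary FROM departments p LEFT JOIN staff c ON c.dept_id = p.id AND c.salary > 120987

Result:
name        | salary
------------+-------
Legal       | 130105
Legal       | 150750
Sales       | NULL  
Engineering | NULL  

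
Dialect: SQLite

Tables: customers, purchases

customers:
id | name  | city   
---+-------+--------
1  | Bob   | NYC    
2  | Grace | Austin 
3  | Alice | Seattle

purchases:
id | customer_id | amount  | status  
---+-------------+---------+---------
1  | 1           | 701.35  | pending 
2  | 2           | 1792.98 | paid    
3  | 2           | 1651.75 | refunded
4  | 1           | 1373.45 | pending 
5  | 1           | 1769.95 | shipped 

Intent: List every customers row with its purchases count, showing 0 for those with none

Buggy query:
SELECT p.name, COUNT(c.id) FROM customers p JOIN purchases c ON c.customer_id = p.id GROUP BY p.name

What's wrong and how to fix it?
Bug: INNER JOIN drops customers rows that have no matching purchases rows

Fix: Switch to LEFT JOIN to retain unmatched parent rows

Corrected query:
SELECT p.name, COUNT(c.id) FROM customers p LEFT JOIN purchases c ON c.customer_id = p.id GROUP BY p.name

Result:
name  | COUNT(c.id)
------+------------
Alice | 0          
Bob   | 3          
Grace | 2          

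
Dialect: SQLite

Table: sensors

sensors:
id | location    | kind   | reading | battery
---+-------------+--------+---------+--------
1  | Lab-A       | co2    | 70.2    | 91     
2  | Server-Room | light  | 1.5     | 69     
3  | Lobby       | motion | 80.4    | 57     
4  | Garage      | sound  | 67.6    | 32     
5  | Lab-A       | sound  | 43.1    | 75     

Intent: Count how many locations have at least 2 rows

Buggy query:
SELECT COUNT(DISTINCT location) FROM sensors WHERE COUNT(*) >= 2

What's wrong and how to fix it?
Bug: COUNT(*) cannot appear in WHERE; the per-group count doesn't exist yet

Fix: Group first with HAVING COUNT(*) >= 2, then COUNT the resulting groups

Corrected query:
SELECT COUNT(*) FROM (SELECT location FROM sensors GROUP BY location HAVING COUNT(*) >= 2)

Result:
COUNT(*)
--------
1       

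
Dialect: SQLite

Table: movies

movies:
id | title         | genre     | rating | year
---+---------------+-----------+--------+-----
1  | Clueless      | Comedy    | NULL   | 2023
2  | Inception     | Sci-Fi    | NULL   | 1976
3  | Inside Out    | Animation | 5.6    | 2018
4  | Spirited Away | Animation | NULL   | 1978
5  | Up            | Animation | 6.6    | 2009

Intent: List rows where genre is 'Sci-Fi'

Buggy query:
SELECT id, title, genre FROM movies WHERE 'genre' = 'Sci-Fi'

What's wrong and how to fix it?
Bug: 'genre' in single quotes is a string literal, not the column; the comparison is literal-vs-literal and never true

Fix: Remove the quotes around the column name (or use double quotes for an identifier)

Corrected query:
SELECT id, title, genre FROM movies WHERE genre = 'Sci-Fi'

Result:
id | title     | genre 
---+-----------+-------
2  | Inception | Sci-Fi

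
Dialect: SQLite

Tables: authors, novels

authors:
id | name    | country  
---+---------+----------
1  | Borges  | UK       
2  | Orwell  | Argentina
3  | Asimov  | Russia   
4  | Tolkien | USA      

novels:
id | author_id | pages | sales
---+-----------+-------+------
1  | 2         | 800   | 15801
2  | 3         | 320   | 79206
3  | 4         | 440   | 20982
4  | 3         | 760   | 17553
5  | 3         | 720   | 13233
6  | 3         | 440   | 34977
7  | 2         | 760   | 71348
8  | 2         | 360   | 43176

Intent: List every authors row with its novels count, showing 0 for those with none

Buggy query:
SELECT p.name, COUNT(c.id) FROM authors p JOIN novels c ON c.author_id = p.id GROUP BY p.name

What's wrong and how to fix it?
Bug: INNER JOIN drops authors rows that have no matching novels rows

Fix: Switch to LEFT JOIN to retain unmatched parent rows

Corrected query:
SELECT p.name, COUNT(c.id) FROM authors p LEFT JOIN novels c ON c.author_id = p.id GROUP BY p.name

Result:
name    | COUNT(c.id)
--------+------------
Asimov  | 4          
Borges  | 0          
Orwell  | 3          
Tolkien | 1          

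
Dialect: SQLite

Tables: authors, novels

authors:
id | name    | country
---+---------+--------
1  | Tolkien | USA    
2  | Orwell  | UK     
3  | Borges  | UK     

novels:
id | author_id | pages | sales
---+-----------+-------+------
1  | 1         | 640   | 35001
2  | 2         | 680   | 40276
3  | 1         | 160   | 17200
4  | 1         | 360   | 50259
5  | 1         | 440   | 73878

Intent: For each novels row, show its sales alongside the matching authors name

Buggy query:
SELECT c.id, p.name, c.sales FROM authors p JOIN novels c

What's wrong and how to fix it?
Bug: Missing join condition: each novels row is matched to all authors rows instead of just its own

Fix: Add ON c.author_id = p.id to the JOIN

Corrected query:
SELECT c.id, p.name, c.sales FROM authors p JOIN novels c ON c.author_id = p.id

Result:
id | name    | sales
---+---------+------
1  | Tolkien | 35001
2  | Orwell  | 40276
3  | Tolkien | 17200
4  | Tolkien | 50259
5  | Tolkien | 73878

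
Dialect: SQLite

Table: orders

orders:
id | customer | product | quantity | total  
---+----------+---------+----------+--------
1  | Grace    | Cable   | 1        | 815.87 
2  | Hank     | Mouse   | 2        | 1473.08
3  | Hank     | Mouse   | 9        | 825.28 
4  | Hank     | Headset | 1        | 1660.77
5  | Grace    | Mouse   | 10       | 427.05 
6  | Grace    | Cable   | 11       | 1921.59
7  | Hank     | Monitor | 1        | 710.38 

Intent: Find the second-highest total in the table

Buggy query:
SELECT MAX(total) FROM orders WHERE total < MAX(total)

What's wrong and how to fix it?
Bug: The inner MAX is an aggregate inside WHERE, which is not allowed

Fix: Put the inner MAX in a scalar subquery

Corrected query:
SELECT MAX(total) FROM orders WHERE total < (SELECT MAX(total) FROM orders)

Result:
MAX(total)
----------
1660.77   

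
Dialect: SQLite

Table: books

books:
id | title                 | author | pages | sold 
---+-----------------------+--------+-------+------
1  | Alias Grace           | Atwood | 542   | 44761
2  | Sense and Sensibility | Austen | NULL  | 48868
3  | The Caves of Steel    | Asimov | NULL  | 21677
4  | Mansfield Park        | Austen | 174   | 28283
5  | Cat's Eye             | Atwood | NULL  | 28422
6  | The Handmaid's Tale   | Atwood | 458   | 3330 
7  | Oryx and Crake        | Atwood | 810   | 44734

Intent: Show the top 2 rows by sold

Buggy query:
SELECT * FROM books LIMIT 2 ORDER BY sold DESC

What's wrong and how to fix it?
Bug: LIMIT must come after ORDER BY

Fix: Sort with ORDER BY, then apply LIMIT

Corrected query:
SELECT * FROM books ORDER BY sold DESC LIMIT 2

Result:
id | title                 | author | pages | sold 
---+-----------------------+--------+-------+------
2  | Sense and Sensibility | Austen | NULL  | 48868
1  | Alias Grace           | Atwood | 542   | 44761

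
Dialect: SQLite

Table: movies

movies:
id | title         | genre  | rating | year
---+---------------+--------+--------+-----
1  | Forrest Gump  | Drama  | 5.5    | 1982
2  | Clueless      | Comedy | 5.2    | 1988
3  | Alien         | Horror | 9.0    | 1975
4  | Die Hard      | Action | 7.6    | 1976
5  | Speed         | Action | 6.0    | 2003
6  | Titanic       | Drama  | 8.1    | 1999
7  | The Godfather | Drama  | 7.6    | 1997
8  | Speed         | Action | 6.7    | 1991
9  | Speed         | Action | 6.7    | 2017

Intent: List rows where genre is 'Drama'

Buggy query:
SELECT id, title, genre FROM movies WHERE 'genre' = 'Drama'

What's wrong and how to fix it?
Bug: 'genre' in single quotes is a string literal, not the column; the comparison is literal-vs-literal and never true

Fix: Reference the column as genre without single quotes

Corrected query:
SELECT id, title, genre FROM movies WHERE genre = 'Drama'

Result:
id | title         | genre
---+---------------+------
1  | Forrest Gump  | Drama
6  | Titanic       | Drama
7  | The Godfather | Drama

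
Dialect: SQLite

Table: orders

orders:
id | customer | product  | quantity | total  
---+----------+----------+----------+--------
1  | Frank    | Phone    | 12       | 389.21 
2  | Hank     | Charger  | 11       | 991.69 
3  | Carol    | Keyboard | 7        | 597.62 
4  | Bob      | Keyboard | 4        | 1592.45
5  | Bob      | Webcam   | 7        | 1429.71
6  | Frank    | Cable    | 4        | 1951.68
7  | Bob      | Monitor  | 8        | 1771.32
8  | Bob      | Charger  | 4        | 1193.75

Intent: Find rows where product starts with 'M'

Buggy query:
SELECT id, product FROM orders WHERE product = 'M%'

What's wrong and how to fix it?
Bug: Wildcards only work with LIKE; '=' treats '%' as a literal character

Fix: Replace '=' with LIKE so 'M%' is treated as a pattern

Corrected query:
SELECT id, product FROM orders WHERE product LIKE 'M%'

Result:
id | product
---+--------
7  | Monitor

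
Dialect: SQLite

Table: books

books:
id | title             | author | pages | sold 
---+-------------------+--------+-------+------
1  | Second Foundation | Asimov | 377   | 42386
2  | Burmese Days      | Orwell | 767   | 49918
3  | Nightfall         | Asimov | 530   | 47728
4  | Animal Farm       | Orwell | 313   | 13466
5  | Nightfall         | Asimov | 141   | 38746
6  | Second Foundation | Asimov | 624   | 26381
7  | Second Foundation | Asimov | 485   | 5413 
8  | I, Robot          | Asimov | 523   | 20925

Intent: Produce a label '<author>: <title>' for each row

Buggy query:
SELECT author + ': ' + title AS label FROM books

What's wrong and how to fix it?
Bug: '+' is numeric addition; on text columns SQLite converts them to 0 instead of concatenating

Fix: Replace + with || to concatenate text

Corrected query:
SELECT author || ': ' || title AS label FROM books

Result:
label                    
-------------------------
Asimov: Second Foundation
Orwell: Burmese Days     
Asimov: Nightfall        
Orwell: Animal Farm      
Asimov: Nightfall        
Asimov: Second Foundation
Asimov: Second Foundation
Asimov: I, Robot         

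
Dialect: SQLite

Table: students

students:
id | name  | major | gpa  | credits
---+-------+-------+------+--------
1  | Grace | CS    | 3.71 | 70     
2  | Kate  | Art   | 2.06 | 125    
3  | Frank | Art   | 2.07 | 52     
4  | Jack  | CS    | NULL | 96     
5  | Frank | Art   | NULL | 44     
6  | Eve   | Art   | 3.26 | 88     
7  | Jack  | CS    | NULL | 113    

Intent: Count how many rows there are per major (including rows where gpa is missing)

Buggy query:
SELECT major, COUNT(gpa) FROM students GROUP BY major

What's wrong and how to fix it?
Bug: COUNT(column) counts non-NULL values only; rows with NULL gpa aren't counted

Fix: Replace COUNT(gpa) with COUNT(*)

Corrected query:
SELECT major, COUNT(*) FROM students GROUP BY major

Result:
major | COUNT(*)
------+---------
Art   | 4       
CS    | 3       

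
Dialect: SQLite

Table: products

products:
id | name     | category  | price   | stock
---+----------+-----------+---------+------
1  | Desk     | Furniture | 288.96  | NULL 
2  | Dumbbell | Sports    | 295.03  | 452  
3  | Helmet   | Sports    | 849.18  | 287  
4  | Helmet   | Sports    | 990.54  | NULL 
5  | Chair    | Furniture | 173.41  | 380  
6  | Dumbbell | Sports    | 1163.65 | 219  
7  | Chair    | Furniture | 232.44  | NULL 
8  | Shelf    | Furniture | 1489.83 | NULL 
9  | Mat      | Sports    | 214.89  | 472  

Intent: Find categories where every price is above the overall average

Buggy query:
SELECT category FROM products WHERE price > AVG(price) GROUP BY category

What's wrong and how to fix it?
Bug: AVG() is an aggregate; it can't sit directly in WHERE

Fix: Use a subquery for AVG and a HAVING MIN(...) filter so the condition holds for every row in the group

Corrected query:
SELECT category FROM products GROUP BY category HAVING MIN(price) > (SELECT AVG(price) FROM products)

Result:
(no rows)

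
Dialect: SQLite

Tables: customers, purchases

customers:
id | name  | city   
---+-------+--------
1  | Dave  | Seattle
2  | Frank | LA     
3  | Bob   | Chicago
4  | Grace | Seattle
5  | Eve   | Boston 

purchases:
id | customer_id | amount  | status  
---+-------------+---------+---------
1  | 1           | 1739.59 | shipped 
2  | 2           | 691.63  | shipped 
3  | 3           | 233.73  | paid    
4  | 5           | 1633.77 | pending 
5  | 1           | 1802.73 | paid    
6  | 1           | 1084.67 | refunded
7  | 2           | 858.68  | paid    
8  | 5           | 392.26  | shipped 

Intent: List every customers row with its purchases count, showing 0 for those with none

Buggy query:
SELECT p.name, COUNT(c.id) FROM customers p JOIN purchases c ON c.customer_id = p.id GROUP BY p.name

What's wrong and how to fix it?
Bug: An inner join excludes parents with zero children

Fix: Switch to LEFT JOIN to retain unmatched parent rows

Corrected query:
SELECT p.name, COUNT(c.id) FROM customers p LEFT JOIN purchases c ON c.customer_id = p.id GROUP BY p.name

Result:
name  | COUNT(c.id)
------+------------
Bob   | 1          
Dave  | 3          
Eve   | 2          
Frank | 2          
Grace | 0          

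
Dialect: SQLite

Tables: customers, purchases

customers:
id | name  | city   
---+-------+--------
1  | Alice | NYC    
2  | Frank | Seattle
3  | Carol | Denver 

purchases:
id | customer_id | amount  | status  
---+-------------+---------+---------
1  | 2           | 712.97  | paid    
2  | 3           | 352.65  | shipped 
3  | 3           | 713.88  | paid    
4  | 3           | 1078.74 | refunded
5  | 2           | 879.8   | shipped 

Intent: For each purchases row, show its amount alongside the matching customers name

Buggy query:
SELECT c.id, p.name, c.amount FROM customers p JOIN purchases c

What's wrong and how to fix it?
Bug: Missing join condition: each purchases row is matched to all customers rows instead of just its own

Fix: Add ON c.customer_id = p.id to the JOIN

Corrected query:
SELECT c.id, p.name, c.amount FROM customers p JOIN purchases c ON c.customer_id = p.id

Result:
id | name  | amount 
---+-------+--------
1  | Frank | 712.97 
2  | Carol | 352.65 
3  | Carol | 713.88 
4  | Carol | 1078.74
5  | Frank | 879.8  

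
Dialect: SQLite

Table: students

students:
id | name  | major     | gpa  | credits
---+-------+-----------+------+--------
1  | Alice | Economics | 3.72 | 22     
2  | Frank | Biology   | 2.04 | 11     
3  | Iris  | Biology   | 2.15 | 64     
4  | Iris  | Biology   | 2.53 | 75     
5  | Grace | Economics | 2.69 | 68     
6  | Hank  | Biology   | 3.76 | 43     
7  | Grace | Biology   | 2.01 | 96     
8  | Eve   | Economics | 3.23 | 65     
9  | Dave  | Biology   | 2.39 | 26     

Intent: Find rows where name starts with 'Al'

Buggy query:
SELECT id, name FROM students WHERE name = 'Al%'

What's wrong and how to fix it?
Bug: Wildcards only work with LIKE; '=' treats '%' as a literal character

Fix: Use LIKE for wildcard pattern matching

Corrected query:
SELECT id, name FROM students WHERE name LIKE 'Al%'

Result:
id | name 
---+------
1  | Alice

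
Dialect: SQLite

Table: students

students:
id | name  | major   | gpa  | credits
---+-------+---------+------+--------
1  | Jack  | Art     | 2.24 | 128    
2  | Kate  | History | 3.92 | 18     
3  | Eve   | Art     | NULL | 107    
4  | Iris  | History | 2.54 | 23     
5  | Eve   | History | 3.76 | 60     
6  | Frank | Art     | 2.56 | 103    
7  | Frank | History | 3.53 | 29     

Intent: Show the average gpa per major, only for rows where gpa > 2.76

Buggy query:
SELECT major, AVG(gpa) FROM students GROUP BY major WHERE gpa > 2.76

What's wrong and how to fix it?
Bug: WHERE cannot follow GROUP BY

Fix: Place WHERE between FROM and GROUP BY

Corrected query:
SELECT major, AVG(gpa) FROM students WHERE gpa > 2.76 GROUP BY major

Result:
major   | AVG(gpa)
--------+---------
History | 3.736667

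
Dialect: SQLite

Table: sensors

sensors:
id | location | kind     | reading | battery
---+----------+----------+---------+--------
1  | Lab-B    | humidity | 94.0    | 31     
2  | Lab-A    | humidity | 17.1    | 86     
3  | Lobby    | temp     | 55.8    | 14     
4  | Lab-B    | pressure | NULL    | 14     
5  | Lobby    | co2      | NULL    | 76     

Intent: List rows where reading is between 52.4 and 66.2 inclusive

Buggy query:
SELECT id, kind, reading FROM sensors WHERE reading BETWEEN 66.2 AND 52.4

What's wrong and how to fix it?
Bug: BETWEEN expects the lower bound first; with 66.2 AND 52.4 the range is empty

Fix: Write BETWEEN 52.4 AND 66.2

Corrected query:
SELECT id, kind, reading FROM sensors WHERE reading BETWEEN 52.4 AND 66.2

Result:
id | kind | reading
---+------+--------
3  | temp | 55.8   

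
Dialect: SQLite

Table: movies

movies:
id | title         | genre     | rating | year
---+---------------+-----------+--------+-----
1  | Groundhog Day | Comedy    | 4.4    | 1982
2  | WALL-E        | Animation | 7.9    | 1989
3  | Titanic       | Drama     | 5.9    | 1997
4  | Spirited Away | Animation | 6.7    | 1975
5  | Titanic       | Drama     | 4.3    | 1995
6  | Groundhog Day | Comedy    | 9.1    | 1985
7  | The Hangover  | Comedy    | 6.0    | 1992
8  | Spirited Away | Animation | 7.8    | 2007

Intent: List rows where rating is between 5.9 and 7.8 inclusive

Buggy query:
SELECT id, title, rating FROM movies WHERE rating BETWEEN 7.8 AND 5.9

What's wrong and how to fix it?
Bug: The bounds are reversed; BETWEEN a AND b requires a <= b to match anything

Fix: Swap the bounds so the smaller value comes first

Corrected query:
SELECT id, title, rating FROM movies WHERE rating BETWEEN 5.9 AND 7.8

Result:
id | title         | rating
---+---------------+-------
3  | Titanic       | 5.9   
4  | Spirited Away | 6.7   
7  | The Hangover  | 6     
8  | Spirited Away | 7.8   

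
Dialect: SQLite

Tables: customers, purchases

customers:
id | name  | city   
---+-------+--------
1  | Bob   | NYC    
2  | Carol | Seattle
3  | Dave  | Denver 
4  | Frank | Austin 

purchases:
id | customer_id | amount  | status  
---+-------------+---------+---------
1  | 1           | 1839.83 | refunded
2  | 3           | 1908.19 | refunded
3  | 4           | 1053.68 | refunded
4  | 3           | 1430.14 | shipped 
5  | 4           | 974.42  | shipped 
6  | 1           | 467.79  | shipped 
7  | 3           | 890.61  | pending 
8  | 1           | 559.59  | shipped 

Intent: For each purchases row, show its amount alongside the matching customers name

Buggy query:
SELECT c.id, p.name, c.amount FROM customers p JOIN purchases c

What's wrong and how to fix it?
Bug: JOIN with no ON clause produces a cartesian product; every purchases row pairs with every customers row

Fix: Specify the join condition linking the foreign key to the parent id

Corrected query:
SELECT c.id, p.name, c.amount FROM customers p JOIN purchases c ON c.customer_id = p.id

Result:
id | name  | amount 
---+-------+--------
1  | Bob   | 1839.83
2  | Dave  | 1908.19
3  | Frank | 1053.68
4  | Dave  | 1430.14
5  | Frank | 974.42 
6  | Bob   | 467.79 
7  | Dave  | 890.61 
8  | Bob   | 559.59 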